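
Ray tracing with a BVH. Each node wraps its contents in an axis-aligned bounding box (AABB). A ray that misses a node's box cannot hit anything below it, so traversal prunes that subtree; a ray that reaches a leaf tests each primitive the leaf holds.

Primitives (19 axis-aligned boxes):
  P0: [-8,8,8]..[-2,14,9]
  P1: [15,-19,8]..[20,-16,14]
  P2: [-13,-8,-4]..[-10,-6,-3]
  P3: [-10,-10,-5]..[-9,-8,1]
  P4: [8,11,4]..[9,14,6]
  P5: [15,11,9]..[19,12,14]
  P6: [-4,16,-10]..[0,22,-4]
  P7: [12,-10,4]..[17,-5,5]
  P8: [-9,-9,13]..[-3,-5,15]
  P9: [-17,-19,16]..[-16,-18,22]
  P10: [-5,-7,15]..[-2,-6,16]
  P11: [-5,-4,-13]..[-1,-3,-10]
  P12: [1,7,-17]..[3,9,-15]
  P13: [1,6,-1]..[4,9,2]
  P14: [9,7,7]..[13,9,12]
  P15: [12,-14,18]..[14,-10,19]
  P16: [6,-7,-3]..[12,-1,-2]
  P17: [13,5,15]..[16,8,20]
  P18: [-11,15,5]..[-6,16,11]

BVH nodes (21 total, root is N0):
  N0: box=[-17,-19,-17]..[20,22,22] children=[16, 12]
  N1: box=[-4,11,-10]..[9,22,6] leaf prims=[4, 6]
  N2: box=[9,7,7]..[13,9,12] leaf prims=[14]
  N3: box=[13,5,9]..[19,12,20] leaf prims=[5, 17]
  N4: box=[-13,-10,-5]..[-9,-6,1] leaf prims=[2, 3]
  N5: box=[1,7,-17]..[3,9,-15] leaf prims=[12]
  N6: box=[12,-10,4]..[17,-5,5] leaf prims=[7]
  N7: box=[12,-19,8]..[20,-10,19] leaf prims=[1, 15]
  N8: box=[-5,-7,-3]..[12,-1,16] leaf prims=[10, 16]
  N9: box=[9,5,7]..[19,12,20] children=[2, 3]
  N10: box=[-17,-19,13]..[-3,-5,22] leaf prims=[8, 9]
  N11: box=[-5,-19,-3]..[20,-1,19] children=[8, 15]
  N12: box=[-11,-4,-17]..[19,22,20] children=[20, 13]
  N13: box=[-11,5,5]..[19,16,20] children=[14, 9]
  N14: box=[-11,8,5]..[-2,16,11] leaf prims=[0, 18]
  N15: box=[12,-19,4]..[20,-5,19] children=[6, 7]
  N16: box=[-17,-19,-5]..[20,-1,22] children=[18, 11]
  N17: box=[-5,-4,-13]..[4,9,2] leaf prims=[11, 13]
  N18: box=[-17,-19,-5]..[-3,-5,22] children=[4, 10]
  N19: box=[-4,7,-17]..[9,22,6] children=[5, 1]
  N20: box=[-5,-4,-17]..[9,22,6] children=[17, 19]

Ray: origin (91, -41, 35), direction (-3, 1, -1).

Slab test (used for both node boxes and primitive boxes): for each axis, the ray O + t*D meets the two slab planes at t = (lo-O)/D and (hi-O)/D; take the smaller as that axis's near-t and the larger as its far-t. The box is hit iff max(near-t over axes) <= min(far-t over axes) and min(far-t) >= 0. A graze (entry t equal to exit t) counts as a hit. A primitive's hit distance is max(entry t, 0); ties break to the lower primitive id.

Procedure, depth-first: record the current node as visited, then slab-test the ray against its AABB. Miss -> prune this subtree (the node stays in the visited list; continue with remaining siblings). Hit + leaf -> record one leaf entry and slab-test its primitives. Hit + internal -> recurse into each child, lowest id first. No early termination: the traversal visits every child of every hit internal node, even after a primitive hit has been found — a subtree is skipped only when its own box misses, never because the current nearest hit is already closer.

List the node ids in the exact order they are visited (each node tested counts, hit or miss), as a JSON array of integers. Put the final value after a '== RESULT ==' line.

Walk:
N0 x:[71/3,36] y:[22,63] z:[13,52] -> hit [71/3,36], descend [12, 16]
  N12 x:[24,34] y:[37,63] z:[15,52] -> miss, prune
  N16 x:[71/3,36] y:[22,40] z:[13,40] -> hit [71/3,36], descend [11, 18]
    N11 x:[71/3,32] y:[22,40] z:[16,38] -> hit [71/3,32], descend [8, 15]
      N8 x:[79/3,32] y:[34,40] z:[19,38] -> miss, prune
      N15 x:[71/3,79/3] y:[22,36] z:[16,31] -> hit [71/3,79/3], descend [6, 7]
        N6 x:[74/3,79/3] y:[31,36] z:[30,31] -> miss, prune
        N7 x:[71/3,79/3] y:[22,31] z:[16,27] -> hit [71/3,79/3] leaf, test {P1@t=71/3, P15(miss)}
    N18 x:[94/3,36] y:[22,36] z:[13,40] -> hit [94/3,36], descend [4, 10]
      N4 x:[100/3,104/3] y:[31,35] z:[34,40] -> hit [34,104/3] leaf, test {P2(miss), P3(miss)}
      N10 x:[94/3,36] y:[22,36] z:[13,22] -> miss, prune

11 AABB tests over nodes [0, 12, 16, 11, 8, 15, 6, 7, 18, 4, 10]; 2 leaves entered; closest P1.

== RESULT ==
[0, 12, 16, 11, 8, 15, 6, 7, 18, 4, 10]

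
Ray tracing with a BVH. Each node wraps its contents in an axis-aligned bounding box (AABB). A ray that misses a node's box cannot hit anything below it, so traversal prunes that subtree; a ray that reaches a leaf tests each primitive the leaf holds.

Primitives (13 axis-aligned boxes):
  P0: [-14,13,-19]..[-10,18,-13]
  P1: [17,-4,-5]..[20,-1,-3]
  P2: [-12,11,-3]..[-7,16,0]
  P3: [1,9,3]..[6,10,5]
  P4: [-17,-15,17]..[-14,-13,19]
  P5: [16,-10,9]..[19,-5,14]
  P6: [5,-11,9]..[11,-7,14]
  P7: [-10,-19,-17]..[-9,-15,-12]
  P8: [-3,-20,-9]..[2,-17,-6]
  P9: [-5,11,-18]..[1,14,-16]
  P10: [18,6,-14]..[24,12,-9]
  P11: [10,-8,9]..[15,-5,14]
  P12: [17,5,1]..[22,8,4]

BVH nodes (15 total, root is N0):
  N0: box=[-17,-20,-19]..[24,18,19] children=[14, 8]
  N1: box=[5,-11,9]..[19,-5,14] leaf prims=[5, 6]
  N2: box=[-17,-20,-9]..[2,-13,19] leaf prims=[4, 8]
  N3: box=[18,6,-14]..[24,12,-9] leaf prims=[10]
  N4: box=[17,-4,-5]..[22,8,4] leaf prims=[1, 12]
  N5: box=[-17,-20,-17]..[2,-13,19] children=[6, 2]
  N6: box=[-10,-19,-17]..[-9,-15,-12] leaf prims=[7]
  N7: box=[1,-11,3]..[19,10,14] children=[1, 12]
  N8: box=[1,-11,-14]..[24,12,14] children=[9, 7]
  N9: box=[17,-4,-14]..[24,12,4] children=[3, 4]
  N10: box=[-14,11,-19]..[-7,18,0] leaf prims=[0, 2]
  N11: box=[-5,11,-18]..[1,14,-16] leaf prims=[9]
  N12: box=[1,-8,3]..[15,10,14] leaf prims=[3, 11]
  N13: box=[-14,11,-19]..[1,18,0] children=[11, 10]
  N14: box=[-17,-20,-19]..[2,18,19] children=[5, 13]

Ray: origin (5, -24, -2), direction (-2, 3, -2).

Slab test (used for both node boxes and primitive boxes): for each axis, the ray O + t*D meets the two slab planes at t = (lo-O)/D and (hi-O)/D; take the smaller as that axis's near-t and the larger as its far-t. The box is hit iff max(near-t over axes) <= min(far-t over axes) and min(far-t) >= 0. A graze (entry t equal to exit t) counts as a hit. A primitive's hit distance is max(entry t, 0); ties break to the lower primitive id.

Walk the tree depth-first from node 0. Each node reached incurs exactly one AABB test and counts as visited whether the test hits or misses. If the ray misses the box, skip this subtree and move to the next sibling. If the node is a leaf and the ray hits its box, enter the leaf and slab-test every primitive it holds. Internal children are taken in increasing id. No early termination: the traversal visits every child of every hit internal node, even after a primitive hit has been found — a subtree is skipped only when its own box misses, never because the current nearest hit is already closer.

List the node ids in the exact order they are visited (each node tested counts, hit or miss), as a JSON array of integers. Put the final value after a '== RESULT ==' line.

Trace the traversal:
N0 x:[-19/2,11] y:[4/3,14] z:[-21/2,17/2] -> hit [4/3,17/2], descend [8, 14]
  N8 x:[-19/2,2] y:[13/3,12] z:[-8,6] -> miss, prune
  N14 x:[3/2,11] y:[4/3,14] z:[-21/2,17/2] -> hit [3/2,17/2], descend [5, 13]
    N5 x:[3/2,11] y:[4/3,11/3] z:[-21/2,15/2] -> hit [3/2,11/3], descend [2, 6]
      N2 x:[3/2,11] y:[4/3,11/3] z:[-21/2,7/2] -> hit [3/2,7/2] leaf, test {P4(miss), P8@t=2}
      N6 x:[7,15/2] y:[5/3,3] z:[5,15/2] -> miss, prune
    N13 x:[2,19/2] y:[35/3,14] z:[-1,17/2] -> miss, prune

Visited [0, 8, 14, 5, 2, 6, 13]. Tests: 7 box, 1 leaf. Nearest: P8.

== RESULT ==
[0, 8, 14, 5, 2, 6, 13]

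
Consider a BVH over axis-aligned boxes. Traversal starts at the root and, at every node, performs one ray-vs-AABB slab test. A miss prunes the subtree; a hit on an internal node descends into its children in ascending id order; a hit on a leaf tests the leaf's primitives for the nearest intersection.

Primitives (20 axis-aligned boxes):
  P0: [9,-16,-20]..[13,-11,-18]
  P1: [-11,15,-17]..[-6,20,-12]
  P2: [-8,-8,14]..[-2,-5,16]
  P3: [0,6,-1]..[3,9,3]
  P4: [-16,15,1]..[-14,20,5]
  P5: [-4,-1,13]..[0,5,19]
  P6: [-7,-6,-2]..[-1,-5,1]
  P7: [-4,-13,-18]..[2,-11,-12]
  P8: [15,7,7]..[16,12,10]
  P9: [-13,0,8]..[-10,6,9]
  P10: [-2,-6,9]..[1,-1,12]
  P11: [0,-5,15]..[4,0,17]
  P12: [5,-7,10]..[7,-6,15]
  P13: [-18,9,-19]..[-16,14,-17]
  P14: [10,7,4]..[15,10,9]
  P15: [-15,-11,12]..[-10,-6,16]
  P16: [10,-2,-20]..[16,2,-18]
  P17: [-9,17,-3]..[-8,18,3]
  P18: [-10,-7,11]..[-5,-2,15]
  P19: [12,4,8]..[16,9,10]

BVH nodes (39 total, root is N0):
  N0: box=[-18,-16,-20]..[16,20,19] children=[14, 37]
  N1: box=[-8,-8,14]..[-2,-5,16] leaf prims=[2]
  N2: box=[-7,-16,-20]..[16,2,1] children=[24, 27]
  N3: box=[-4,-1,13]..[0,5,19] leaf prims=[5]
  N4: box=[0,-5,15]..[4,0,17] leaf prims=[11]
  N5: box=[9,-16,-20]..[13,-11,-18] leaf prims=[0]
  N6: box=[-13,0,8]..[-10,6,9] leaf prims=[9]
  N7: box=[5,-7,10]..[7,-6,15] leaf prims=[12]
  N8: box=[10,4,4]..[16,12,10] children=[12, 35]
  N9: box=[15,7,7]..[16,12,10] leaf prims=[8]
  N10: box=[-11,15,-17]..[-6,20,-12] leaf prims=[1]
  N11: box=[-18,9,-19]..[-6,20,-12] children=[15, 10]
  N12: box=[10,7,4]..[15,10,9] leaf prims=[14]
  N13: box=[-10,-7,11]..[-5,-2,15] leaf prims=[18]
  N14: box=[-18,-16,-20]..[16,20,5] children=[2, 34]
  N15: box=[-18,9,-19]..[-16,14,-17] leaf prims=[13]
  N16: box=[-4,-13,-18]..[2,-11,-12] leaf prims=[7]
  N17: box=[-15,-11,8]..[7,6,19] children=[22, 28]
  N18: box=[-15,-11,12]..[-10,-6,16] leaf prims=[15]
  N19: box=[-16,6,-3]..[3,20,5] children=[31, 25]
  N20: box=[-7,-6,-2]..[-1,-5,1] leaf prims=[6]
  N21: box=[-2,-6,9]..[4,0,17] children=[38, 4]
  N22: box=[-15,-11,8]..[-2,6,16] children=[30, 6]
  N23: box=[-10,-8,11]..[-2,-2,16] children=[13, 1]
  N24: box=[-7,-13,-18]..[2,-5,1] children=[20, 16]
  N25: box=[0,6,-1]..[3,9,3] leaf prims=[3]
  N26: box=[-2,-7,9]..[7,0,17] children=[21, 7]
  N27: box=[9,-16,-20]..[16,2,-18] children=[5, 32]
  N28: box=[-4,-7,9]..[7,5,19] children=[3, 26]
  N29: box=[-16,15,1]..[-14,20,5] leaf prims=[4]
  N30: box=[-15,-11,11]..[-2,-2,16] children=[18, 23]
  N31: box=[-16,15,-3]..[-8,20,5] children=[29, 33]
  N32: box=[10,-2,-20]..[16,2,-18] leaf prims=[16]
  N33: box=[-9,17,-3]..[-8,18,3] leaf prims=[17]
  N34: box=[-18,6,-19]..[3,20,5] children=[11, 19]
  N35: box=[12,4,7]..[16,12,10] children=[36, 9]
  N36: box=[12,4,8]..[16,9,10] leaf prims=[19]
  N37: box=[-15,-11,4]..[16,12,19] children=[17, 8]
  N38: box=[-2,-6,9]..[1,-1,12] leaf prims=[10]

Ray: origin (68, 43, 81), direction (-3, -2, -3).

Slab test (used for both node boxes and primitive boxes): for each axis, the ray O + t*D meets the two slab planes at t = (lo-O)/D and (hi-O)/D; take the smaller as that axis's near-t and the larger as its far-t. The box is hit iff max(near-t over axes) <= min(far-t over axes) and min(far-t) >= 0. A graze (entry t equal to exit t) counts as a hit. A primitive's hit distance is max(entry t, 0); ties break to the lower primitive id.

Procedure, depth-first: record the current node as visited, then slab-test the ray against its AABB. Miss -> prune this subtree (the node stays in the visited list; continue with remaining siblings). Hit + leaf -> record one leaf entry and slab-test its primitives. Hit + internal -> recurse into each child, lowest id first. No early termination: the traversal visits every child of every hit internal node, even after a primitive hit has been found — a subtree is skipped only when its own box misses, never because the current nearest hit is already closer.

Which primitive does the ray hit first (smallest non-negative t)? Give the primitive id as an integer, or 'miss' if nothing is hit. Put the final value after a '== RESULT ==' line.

Trace the traversal:
N0 x:[52/3,86/3] y:[23/2,59/2] z:[62/3,101/3] -> hit [62/3,86/3], descend [14, 37]
  N14 x:[52/3,86/3] y:[23/2,59/2] z:[76/3,101/3] -> hit [76/3,86/3], descend [2, 34]
    N2 x:[52/3,25] y:[41/2,59/2] z:[80/3,101/3] -> miss, prune
    N34 x:[65/3,86/3] y:[23/2,37/2] z:[76/3,100/3] -> miss, prune
  N37 x:[52/3,83/3] y:[31/2,27] z:[62/3,77/3] -> hit [62/3,77/3], descend [8, 17]
    N8 x:[52/3,58/3] y:[31/2,39/2] z:[71/3,77/3] -> miss, prune
    N17 x:[61/3,83/3] y:[37/2,27] z:[62/3,73/3] -> hit [62/3,73/3], descend [22, 28]
      N22 x:[70/3,83/3] y:[37/2,27] z:[65/3,73/3] -> hit [70/3,73/3], descend [6, 30]
        N6 x:[26,27] y:[37/2,43/2] z:[24,73/3] -> miss, prune
        N30 x:[70/3,83/3] y:[45/2,27] z:[65/3,70/3] -> hit [70/3,70/3], descend [18, 23]
          N18 x:[26,83/3] y:[49/2,27] z:[65/3,23] -> miss, prune
          N23 x:[70/3,26] y:[45/2,51/2] z:[65/3,70/3] -> hit [70/3,70/3], descend [1, 13]
            N1 x:[70/3,76/3] y:[24,51/2] z:[65/3,67/3] -> miss, prune
            N13 x:[73/3,26] y:[45/2,25] z:[22,70/3] -> miss, prune
      N28 x:[61/3,24] y:[19,25] z:[62/3,24] -> hit [62/3,24], descend [3, 26]
        N3 x:[68/3,24] y:[19,22] z:[62/3,68/3] -> miss, prune
        N26 x:[61/3,70/3] y:[43/2,25] z:[64/3,24] -> hit [43/2,70/3], descend [7, 21]
          N7 x:[61/3,21] y:[49/2,25] z:[22,71/3] -> miss, prune
          N21 x:[64/3,70/3] y:[43/2,49/2] z:[64/3,24] -> hit [43/2,70/3], descend [4, 38]
            N4 x:[64/3,68/3] y:[43/2,24] z:[64/3,22] -> hit [43/2,22] leaf, test {P11@t=43/2}
            N38 x:[67/3,70/3] y:[22,49/2] z:[23,24] -> hit [23,70/3] leaf, test {P10@t=23}

Visited [0, 14, 2, 34, 37, 8, 17, 22, 6, 30, 18, 23, 1, 13, 28, 3, 26, 7, 21, 4, 38]. Tests: 21 box, 2 leaf. Nearest: P11.

== RESULT ==
11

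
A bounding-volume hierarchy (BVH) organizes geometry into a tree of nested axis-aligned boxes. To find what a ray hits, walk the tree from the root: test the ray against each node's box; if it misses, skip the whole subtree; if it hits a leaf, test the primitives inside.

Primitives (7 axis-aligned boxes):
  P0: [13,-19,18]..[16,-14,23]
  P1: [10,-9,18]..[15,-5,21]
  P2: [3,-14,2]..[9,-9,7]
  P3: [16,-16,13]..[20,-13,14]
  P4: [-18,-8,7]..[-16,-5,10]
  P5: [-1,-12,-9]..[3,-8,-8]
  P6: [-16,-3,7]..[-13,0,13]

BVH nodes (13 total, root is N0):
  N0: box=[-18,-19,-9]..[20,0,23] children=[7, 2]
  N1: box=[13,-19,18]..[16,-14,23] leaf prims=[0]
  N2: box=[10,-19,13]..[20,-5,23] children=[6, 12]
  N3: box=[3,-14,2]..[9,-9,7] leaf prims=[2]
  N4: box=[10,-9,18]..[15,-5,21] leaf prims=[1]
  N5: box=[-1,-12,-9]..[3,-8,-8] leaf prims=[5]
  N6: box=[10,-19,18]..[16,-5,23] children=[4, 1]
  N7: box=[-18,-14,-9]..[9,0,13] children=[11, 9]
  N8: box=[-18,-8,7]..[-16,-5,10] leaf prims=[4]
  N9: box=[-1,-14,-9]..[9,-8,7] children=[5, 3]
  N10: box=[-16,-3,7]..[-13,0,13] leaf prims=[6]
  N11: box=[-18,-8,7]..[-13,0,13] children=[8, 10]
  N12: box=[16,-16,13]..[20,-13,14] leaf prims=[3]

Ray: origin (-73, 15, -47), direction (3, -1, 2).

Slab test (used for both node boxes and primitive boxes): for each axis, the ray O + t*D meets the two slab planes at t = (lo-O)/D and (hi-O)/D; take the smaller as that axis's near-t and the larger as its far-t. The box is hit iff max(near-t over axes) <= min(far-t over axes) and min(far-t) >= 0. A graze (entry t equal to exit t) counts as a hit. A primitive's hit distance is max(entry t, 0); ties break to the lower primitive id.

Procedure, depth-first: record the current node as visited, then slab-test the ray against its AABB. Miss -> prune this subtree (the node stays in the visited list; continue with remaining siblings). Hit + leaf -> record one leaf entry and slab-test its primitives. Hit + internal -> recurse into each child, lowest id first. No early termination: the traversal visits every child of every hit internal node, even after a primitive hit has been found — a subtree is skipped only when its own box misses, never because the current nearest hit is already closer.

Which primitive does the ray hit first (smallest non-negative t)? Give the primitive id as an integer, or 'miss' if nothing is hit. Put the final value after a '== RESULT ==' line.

Walk:
N0 x:[55/3,31] y:[15,34] z:[19,35] -> hit [19,31], descend [2, 7]
  N2 x:[83/3,31] y:[20,34] z:[30,35] -> hit [30,31], descend [6, 12]
    N6 x:[83/3,89/3] y:[20,34] z:[65/2,35] -> miss, prune
    N12 x:[89/3,31] y:[28,31] z:[30,61/2] -> hit [30,61/2] leaf, test {P3@t=30}
  N7 x:[55/3,82/3] y:[15,29] z:[19,30] -> hit [19,82/3], descend [9, 11]
    N9 x:[24,82/3] y:[23,29] z:[19,27] -> hit [24,27], descend [3, 5]
      N3 x:[76/3,82/3] y:[24,29] z:[49/2,27] -> hit [76/3,27] leaf, test {P2@t=76/3}
      N5 x:[24,76/3] y:[23,27] z:[19,39/2] -> miss, prune
    N11 x:[55/3,20] y:[15,23] z:[27,30] -> miss, prune

Summary -> nodes [0, 2, 6, 12, 7, 9, 3, 5, 11]; box-tests=9; leaf-entries=2; first=P2

== RESULT ==
2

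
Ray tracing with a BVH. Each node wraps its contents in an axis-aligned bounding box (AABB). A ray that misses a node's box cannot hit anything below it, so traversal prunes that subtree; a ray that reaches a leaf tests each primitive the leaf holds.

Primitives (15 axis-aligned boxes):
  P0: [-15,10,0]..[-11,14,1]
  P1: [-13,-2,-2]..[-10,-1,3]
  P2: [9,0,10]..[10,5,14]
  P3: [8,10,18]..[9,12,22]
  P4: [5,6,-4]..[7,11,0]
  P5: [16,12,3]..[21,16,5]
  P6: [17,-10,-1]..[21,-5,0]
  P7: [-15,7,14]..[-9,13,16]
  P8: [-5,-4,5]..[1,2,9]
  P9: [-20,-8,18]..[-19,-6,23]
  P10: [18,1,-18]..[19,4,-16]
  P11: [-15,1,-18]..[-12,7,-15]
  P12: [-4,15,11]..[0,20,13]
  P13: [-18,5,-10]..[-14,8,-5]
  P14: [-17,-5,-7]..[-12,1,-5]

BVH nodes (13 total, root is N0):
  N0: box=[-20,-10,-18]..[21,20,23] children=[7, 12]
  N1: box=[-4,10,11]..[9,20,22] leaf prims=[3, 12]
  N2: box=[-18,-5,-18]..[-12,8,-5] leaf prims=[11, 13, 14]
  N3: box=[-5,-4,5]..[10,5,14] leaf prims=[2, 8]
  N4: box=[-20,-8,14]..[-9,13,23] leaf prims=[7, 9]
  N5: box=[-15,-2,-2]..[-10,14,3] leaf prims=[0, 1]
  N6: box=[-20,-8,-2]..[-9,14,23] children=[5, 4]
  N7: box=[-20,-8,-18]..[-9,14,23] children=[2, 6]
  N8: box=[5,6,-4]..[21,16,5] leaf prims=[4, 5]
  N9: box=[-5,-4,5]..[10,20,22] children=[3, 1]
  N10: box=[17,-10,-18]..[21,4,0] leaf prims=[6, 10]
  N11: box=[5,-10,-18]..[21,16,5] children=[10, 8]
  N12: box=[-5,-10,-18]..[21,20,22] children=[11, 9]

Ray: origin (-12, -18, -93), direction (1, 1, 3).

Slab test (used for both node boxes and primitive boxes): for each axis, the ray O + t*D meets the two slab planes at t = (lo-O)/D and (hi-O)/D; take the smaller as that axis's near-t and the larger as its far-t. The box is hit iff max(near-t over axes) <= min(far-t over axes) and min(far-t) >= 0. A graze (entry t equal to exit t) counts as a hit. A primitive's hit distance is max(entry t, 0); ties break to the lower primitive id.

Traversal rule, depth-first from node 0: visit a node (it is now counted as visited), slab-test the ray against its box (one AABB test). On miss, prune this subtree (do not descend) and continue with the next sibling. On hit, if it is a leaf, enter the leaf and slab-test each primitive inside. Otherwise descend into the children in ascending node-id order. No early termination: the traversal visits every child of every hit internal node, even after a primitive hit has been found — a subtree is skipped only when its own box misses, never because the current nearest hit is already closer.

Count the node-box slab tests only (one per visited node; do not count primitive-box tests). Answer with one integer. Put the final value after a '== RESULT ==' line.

Traverse from the root:
N0 x:[-8,33] y:[8,38] z:[25,116/3] -> hit [25,33], descend [7, 12]
  N7 x:[-8,3] y:[10,32] z:[25,116/3] -> miss, prune
  N12 x:[7,33] y:[8,38] z:[25,115/3] -> hit [25,33], descend [9, 11]
    N9 x:[7,22] y:[14,38] z:[98/3,115/3] -> miss, prune
    N11 x:[17,33] y:[8,34] z:[25,98/3] -> hit [25,98/3], descend [8, 10]
      N8 x:[17,33] y:[24,34] z:[89/3,98/3] -> hit [89/3,98/3] leaf, test {P4(miss), P5@t=32}
      N10 x:[29,33] y:[8,22] z:[25,31] -> miss, prune

7 AABB tests over nodes [0, 7, 12, 9, 11, 8, 10]; 1 leaf entered; closest P5.

== RESULT ==
7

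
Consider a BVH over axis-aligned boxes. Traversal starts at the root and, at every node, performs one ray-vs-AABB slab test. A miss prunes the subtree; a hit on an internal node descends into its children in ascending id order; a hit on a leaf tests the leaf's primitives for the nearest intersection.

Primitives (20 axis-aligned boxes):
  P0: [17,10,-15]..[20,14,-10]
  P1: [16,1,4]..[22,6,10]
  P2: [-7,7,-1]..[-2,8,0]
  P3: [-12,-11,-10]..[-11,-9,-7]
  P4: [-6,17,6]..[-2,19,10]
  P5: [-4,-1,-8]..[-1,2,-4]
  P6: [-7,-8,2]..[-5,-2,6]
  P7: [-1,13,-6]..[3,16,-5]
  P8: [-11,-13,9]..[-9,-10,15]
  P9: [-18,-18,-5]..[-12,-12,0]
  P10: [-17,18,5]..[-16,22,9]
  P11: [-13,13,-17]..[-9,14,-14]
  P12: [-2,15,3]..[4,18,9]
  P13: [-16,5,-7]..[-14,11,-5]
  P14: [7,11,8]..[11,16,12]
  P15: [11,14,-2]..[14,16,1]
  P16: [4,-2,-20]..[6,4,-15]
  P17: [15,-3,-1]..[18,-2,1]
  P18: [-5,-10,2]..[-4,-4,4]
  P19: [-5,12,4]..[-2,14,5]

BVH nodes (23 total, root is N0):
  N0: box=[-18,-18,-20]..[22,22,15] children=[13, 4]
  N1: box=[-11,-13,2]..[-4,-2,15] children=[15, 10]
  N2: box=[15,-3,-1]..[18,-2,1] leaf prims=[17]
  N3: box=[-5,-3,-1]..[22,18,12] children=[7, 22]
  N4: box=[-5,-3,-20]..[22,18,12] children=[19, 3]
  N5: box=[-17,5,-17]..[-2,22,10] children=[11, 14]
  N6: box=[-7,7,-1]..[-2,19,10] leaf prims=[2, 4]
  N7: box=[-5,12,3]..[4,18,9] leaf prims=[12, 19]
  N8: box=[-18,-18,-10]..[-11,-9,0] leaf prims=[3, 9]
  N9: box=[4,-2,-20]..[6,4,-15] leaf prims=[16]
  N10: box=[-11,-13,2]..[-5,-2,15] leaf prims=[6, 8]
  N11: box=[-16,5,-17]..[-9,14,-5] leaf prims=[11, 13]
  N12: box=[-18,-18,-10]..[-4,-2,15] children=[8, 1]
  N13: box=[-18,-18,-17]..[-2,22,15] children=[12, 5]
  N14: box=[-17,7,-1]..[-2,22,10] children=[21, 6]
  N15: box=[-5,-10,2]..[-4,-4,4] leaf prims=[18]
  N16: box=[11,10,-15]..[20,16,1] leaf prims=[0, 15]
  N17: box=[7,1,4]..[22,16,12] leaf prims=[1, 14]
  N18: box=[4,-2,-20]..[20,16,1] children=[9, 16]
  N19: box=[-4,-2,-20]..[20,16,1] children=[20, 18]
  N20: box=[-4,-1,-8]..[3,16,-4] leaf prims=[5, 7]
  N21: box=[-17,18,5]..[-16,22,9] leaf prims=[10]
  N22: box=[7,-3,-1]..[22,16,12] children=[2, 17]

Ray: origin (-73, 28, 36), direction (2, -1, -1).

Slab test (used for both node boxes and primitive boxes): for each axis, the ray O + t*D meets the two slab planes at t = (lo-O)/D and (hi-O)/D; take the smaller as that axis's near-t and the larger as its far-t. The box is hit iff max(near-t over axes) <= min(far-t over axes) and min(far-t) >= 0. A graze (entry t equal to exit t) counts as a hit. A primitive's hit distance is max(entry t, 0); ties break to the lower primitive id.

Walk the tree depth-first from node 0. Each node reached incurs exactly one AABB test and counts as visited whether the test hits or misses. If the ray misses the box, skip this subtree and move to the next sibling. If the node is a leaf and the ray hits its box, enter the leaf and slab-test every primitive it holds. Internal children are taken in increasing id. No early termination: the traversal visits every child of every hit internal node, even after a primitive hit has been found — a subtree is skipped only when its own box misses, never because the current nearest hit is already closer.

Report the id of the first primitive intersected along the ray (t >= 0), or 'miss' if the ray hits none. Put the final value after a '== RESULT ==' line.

Walk:
N0 x:[55/2,95/2] y:[6,46] z:[21,56] -> hit [55/2,46], descend [4, 13]
  N4 x:[34,95/2] y:[10,31] z:[24,56] -> miss, prune
  N13 x:[55/2,71/2] y:[6,46] z:[21,53] -> hit [55/2,71/2], descend [5, 12]
    N5 x:[28,71/2] y:[6,23] z:[26,53] -> miss, prune
    N12 x:[55/2,69/2] y:[30,46] z:[21,46] -> hit [30,69/2], descend [1, 8]
      N1 x:[31,69/2] y:[30,41] z:[21,34] -> hit [31,34], descend [10, 15]
        N10 x:[31,34] y:[30,41] z:[21,34] -> hit [31,34] leaf, test {P6@t=33, P8(miss)}
        N15 x:[34,69/2] y:[32,38] z:[32,34] -> hit [34,34] leaf, test {P18@t=34}
      N8 x:[55/2,31] y:[37,46] z:[36,46] -> miss, prune

order=[0, 4, 13, 5, 12, 1, 10, 15, 8]  |boxes|=9  |leaves|=2  hit=P6

== RESULT ==
6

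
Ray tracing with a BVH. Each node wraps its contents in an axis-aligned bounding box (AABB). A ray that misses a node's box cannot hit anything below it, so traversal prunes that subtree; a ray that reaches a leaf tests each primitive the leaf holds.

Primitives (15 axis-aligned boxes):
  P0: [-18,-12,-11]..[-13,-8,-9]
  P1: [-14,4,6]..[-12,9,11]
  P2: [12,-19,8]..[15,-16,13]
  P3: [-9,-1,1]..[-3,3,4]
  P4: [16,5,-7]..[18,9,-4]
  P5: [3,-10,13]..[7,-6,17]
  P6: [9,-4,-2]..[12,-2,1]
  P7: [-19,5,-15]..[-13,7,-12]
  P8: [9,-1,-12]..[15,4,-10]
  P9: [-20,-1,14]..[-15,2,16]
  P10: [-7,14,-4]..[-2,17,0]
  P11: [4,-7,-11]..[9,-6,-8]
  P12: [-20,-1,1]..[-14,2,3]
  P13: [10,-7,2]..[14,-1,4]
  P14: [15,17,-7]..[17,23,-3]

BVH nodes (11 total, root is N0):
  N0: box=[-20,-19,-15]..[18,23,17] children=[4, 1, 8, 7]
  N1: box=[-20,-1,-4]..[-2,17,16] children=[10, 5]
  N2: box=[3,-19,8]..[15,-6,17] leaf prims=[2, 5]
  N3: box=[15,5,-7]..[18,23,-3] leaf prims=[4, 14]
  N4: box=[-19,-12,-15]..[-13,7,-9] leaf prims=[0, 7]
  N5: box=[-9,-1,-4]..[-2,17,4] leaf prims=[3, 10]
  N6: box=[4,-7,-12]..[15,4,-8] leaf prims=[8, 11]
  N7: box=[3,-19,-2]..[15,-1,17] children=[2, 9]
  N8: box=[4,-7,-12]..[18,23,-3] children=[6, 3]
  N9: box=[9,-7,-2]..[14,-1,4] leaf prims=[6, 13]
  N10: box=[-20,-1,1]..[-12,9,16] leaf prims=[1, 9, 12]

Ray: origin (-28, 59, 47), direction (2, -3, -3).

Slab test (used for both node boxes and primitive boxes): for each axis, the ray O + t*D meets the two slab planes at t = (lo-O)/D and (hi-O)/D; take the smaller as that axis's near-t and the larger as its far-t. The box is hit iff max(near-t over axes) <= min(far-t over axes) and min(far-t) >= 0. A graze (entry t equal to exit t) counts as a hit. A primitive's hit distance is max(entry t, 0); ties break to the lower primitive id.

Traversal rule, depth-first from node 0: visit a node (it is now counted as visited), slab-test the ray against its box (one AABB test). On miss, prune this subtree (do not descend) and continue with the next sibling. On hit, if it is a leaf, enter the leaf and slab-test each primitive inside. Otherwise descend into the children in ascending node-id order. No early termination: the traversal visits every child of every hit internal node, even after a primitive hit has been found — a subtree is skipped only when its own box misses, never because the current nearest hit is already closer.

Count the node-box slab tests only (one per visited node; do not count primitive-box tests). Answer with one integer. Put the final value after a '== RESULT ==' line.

Walk:
N0 x:[4,23] y:[12,26] z:[10,62/3] -> hit [12,62/3], descend [1, 4, 7, 8]
  N1 x:[4,13] y:[14,20] z:[31/3,17] -> miss, prune
  N4 x:[9/2,15/2] y:[52/3,71/3] z:[56/3,62/3] -> miss, prune
  N7 x:[31/2,43/2] y:[20,26] z:[10,49/3] -> miss, prune
  N8 x:[16,23] y:[12,22] z:[50/3,59/3] -> hit [50/3,59/3], descend [3, 6]
    N3 x:[43/2,23] y:[12,18] z:[50/3,18] -> miss, prune
    N6 x:[16,43/2] y:[55/3,22] z:[55/3,59/3] -> hit [55/3,59/3] leaf, test {P8@t=19, P11(miss)}

7 AABB tests over nodes [0, 1, 4, 7, 8, 3, 6]; 1 leaf entered; closest P8.

== RESULT ==
7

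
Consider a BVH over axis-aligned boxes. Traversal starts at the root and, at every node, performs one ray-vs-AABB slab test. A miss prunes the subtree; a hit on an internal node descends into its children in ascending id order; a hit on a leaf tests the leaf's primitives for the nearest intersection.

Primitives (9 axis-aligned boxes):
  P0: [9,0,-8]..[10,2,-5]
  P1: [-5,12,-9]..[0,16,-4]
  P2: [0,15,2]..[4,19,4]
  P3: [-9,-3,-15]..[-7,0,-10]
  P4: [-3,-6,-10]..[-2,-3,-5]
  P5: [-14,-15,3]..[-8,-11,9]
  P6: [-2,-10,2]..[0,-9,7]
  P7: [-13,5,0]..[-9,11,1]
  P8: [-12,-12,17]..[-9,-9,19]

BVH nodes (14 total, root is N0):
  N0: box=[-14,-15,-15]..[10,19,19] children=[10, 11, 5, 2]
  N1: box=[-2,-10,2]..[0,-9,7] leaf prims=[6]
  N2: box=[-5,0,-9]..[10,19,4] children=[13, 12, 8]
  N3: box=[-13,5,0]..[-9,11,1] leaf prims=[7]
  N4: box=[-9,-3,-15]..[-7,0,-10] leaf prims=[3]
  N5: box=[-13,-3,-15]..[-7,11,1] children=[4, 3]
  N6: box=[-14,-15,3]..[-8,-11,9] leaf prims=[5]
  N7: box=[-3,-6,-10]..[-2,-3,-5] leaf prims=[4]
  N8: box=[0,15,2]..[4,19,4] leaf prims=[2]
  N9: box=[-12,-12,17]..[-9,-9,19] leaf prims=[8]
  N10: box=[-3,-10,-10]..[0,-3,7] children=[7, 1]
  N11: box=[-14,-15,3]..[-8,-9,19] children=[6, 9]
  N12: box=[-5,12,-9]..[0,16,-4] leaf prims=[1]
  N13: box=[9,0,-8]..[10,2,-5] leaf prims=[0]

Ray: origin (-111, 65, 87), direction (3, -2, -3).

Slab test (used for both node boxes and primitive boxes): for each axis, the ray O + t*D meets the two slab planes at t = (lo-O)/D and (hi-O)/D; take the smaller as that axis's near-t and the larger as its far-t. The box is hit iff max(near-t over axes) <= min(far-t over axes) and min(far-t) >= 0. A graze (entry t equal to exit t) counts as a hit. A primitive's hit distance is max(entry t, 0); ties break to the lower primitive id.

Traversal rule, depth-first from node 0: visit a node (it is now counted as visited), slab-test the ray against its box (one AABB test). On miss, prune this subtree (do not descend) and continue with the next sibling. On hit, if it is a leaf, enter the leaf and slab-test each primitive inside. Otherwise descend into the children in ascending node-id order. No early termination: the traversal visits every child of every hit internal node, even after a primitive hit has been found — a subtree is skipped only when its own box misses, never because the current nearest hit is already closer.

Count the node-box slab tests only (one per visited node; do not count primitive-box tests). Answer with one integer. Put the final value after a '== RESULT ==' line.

Walk:
N0 x:[97/3,121/3] y:[23,40] z:[68/3,34] -> hit [97/3,34], descend [2, 5, 10, 11]
  N2 x:[106/3,121/3] y:[23,65/2] z:[83/3,32] -> miss, prune
  N5 x:[98/3,104/3] y:[27,34] z:[86/3,34] -> hit [98/3,34], descend [3, 4]
    N3 x:[98/3,34] y:[27,30] z:[86/3,29] -> miss, prune
    N4 x:[34,104/3] y:[65/2,34] z:[97/3,34] -> hit [34,34] leaf, test {P3@t=34}
  N10 x:[36,37] y:[34,75/2] z:[80/3,97/3] -> miss, prune
  N11 x:[97/3,103/3] y:[37,40] z:[68/3,28] -> miss, prune

Summary -> nodes [0, 2, 5, 3, 4, 10, 11]; box-tests=7; leaf-entries=1; first=P3

== RESULT ==
7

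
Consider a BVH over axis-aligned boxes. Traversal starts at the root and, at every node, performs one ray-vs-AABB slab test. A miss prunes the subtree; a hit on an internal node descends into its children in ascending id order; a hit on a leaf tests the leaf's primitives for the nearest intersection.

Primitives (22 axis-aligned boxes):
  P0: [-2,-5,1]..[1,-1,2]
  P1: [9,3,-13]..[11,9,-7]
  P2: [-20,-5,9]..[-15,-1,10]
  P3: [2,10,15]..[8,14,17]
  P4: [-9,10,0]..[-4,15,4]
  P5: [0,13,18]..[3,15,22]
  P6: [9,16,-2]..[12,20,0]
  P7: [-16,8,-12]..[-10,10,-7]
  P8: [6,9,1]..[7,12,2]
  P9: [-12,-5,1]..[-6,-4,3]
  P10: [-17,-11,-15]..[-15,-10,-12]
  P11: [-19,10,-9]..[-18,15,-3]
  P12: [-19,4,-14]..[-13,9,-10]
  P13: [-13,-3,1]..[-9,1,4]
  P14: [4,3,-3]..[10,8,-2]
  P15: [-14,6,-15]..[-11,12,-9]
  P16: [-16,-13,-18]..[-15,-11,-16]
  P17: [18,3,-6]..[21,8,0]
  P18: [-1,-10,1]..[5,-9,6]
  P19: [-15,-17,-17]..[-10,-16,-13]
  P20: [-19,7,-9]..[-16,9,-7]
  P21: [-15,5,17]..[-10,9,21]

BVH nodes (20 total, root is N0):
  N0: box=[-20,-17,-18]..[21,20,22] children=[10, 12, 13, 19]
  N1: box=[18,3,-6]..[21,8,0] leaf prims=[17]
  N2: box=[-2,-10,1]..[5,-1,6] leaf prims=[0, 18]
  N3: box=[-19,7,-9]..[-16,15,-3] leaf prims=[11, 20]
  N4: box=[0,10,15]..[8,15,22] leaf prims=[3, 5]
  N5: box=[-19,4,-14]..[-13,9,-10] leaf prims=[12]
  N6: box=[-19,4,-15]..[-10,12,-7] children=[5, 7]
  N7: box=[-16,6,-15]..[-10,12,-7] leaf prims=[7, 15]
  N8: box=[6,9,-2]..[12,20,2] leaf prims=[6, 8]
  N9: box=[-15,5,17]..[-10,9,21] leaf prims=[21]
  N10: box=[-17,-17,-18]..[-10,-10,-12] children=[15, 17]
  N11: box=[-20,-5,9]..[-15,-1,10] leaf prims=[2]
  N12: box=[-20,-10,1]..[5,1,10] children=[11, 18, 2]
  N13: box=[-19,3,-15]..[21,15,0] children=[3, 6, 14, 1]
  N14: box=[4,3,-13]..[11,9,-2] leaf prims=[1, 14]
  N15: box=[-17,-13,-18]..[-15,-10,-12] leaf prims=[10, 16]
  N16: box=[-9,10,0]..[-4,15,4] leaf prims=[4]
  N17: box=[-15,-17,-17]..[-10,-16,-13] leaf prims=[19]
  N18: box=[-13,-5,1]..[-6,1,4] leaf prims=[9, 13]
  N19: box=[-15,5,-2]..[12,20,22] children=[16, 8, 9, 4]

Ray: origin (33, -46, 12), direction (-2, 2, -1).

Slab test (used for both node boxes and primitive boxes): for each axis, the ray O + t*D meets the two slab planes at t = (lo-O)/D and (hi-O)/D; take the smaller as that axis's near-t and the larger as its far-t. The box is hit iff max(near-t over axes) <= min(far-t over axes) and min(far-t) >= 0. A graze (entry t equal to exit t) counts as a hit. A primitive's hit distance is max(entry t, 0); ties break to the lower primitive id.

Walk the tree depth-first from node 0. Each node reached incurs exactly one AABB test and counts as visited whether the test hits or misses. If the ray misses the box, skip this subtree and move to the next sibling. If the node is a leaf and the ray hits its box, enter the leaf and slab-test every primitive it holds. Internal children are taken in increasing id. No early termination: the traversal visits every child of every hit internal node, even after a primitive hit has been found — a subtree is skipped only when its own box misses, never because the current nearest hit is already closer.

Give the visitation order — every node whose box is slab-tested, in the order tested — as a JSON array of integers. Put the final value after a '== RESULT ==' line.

Trace the traversal:
N0 x:[6,53/2] y:[29/2,33] z:[-10,30] -> hit [29/2,53/2], descend [10, 12, 13, 19]
  N10 x:[43/2,25] y:[29/2,18] z:[24,30] -> miss, prune
  N12 x:[14,53/2] y:[18,47/2] z:[2,11] -> miss, prune
  N13 x:[6,26] y:[49/2,61/2] z:[12,27] -> hit [49/2,26], descend [1, 3, 6, 14]
    N1 x:[6,15/2] y:[49/2,27] z:[12,18] -> miss, prune
    N3 x:[49/2,26] y:[53/2,61/2] z:[15,21] -> miss, prune
    N6 x:[43/2,26] y:[25,29] z:[19,27] -> hit [25,26], descend [5, 7]
      N5 x:[23,26] y:[25,55/2] z:[22,26] -> hit [25,26] leaf, test {P12@t=25}
      N7 x:[43/2,49/2] y:[26,29] z:[19,27] -> miss, prune
    N14 x:[11,29/2] y:[49/2,55/2] z:[14,25] -> miss, prune
  N19 x:[21/2,24] y:[51/2,33] z:[-10,14] -> miss, prune

Summary -> nodes [0, 10, 12, 13, 1, 3, 6, 5, 7, 14, 19]; box-tests=11; leaf-entries=1; first=P12

== RESULT ==
[0, 10, 12, 13, 1, 3, 6, 5, 7, 14, 19]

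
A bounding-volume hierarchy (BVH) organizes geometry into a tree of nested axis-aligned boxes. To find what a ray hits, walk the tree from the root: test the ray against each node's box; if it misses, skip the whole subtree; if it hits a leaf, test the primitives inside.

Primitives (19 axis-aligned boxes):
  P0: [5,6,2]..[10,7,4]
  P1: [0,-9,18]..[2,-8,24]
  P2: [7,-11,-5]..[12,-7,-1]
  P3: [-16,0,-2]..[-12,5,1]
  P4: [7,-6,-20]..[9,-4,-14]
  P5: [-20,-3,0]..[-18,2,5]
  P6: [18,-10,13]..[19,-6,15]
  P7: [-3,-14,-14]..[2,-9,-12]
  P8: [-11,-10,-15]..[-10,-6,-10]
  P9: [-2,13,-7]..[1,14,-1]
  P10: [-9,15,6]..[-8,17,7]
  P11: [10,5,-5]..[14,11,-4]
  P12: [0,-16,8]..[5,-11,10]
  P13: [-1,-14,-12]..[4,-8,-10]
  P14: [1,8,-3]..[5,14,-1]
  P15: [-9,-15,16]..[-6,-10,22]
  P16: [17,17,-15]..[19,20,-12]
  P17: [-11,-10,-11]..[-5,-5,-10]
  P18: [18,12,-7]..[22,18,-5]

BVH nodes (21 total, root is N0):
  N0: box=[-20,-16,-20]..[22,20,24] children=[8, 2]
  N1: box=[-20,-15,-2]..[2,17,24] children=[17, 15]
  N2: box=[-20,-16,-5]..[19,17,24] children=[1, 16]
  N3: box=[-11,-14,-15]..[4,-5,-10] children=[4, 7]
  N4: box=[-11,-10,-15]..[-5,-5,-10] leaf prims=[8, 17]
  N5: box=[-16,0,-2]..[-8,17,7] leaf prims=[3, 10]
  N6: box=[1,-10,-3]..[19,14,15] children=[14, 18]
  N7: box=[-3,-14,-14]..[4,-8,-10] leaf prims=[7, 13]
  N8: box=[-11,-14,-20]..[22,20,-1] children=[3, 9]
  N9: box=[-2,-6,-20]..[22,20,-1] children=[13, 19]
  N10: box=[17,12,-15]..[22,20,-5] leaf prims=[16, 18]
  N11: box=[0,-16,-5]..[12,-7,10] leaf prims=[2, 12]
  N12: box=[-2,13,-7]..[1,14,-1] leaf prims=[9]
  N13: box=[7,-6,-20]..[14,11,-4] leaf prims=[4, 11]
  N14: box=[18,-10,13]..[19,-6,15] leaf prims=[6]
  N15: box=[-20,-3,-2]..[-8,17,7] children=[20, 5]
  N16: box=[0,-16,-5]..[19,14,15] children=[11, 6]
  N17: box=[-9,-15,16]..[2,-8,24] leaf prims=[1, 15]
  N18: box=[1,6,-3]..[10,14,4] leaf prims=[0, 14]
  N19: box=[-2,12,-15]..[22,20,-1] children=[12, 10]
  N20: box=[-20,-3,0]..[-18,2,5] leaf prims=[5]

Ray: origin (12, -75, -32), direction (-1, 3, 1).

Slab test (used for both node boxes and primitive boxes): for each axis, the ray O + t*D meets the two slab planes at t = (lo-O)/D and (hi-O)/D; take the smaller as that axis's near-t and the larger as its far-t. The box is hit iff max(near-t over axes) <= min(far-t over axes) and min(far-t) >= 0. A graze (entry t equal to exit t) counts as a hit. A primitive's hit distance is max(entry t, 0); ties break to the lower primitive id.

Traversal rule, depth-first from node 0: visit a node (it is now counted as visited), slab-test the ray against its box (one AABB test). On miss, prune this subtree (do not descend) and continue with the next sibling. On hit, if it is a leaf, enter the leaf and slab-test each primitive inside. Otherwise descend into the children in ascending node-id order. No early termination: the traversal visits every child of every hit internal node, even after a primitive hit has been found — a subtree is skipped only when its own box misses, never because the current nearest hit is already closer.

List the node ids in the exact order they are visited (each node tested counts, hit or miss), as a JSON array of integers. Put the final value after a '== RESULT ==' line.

Walk:
N0 x:[-10,32] y:[59/3,95/3] z:[12,56] -> hit [59/3,95/3], descend [2, 8]
  N2 x:[-7,32] y:[59/3,92/3] z:[27,56] -> hit [27,92/3], descend [1, 16]
    N1 x:[10,32] y:[20,92/3] z:[30,56] -> hit [30,92/3], descend [15, 17]
      N15 x:[20,32] y:[24,92/3] z:[30,39] -> hit [30,92/3], descend [5, 20]
        N5 x:[20,28] y:[25,92/3] z:[30,39] -> miss, prune
        N20 x:[30,32] y:[24,77/3] z:[32,37] -> miss, prune
      N17 x:[10,21] y:[20,67/3] z:[48,56] -> miss, prune
    N16 x:[-7,12] y:[59/3,89/3] z:[27,47] -> miss, prune
  N8 x:[-10,23] y:[61/3,95/3] z:[12,31] -> hit [61/3,23], descend [3, 9]
    N3 x:[8,23] y:[61/3,70/3] z:[17,22] -> hit [61/3,22], descend [4, 7]
      N4 x:[17,23] y:[65/3,70/3] z:[17,22] -> hit [65/3,22] leaf, test {P8@t=22, P17@t=65/3}
      N7 x:[8,15] y:[61/3,67/3] z:[18,22] -> miss, prune
    N9 x:[-10,14] y:[23,95/3] z:[12,31] -> miss, prune

Visited [0, 2, 1, 15, 5, 20, 17, 16, 8, 3, 4, 7, 9]. Tests: 13 box, 1 leaf. Nearest: P17.

== RESULT ==
[0, 2, 1, 15, 5, 20, 17, 16, 8, 3, 4, 7, 9]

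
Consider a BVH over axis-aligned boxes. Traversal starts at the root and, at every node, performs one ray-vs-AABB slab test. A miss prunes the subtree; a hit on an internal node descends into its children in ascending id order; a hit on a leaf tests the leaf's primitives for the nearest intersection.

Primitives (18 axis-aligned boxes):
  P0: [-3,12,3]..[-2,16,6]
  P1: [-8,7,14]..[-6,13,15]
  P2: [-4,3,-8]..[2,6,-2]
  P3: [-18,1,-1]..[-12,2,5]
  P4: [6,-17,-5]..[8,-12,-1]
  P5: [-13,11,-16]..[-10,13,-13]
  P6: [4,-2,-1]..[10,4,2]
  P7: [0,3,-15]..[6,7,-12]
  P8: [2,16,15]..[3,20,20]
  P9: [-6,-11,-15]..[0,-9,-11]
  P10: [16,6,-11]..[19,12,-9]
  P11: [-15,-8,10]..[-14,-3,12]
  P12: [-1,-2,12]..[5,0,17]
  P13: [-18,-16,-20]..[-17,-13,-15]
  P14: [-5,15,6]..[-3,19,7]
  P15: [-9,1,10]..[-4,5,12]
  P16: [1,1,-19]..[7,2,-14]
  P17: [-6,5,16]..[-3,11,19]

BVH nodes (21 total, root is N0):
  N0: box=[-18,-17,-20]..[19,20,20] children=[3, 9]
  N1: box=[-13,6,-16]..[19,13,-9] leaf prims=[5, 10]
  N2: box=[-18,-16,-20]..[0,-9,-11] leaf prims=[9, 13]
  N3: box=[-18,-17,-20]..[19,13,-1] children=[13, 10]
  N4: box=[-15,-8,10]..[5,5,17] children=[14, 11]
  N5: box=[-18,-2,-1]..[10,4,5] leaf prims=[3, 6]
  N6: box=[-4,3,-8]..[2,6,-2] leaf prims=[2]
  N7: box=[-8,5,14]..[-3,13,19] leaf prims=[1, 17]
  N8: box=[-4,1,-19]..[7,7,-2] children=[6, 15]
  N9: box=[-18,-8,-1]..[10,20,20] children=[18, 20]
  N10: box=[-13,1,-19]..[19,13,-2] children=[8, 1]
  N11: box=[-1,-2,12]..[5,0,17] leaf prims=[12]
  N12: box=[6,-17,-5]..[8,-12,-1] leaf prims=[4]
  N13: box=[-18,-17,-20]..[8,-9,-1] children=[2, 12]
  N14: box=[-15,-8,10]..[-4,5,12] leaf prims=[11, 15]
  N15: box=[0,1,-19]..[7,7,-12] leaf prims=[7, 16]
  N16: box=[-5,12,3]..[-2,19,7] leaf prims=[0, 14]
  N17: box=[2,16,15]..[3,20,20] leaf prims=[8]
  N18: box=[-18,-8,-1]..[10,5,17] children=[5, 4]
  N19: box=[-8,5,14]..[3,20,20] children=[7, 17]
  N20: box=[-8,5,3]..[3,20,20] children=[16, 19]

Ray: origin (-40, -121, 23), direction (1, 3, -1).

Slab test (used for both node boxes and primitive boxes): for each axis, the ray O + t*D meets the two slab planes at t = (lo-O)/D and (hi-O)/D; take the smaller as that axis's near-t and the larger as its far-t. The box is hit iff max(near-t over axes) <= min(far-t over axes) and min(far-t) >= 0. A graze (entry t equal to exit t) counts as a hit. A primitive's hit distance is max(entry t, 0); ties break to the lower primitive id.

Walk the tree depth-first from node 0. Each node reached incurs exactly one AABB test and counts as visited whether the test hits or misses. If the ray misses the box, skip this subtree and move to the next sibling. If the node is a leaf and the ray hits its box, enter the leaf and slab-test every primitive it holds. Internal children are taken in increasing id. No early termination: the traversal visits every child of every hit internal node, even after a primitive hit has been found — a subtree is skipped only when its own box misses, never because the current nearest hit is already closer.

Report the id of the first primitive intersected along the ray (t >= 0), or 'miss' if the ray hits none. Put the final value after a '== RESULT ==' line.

Trace the traversal:
N0 x:[22,59] y:[104/3,47] z:[3,43] -> hit [104/3,43], descend [3, 9]
  N3 x:[22,59] y:[104/3,134/3] z:[24,43] -> hit [104/3,43], descend [10, 13]
    N10 x:[27,59] y:[122/3,134/3] z:[25,42] -> hit [122/3,42], descend [1, 8]
      N1 x:[27,59] y:[127/3,134/3] z:[32,39] -> miss, prune
      N8 x:[36,47] y:[122/3,128/3] z:[25,42] -> hit [122/3,42], descend [6, 15]
        N6 x:[36,42] y:[124/3,127/3] z:[25,31] -> miss, prune
        N15 x:[40,47] y:[122/3,128/3] z:[35,42] -> hit [122/3,42] leaf, test {P7(miss), P16@t=41}
    N13 x:[22,48] y:[104/3,112/3] z:[24,43] -> hit [104/3,112/3], descend [2, 12]
      N2 x:[22,40] y:[35,112/3] z:[34,43] -> hit [35,112/3] leaf, test {P9@t=110/3, P13(miss)}
      N12 x:[46,48] y:[104/3,109/3] z:[24,28] -> miss, prune
  N9 x:[22,50] y:[113/3,47] z:[3,24] -> miss, prune

order=[0, 3, 10, 1, 8, 6, 15, 13, 2, 12, 9]  |boxes|=11  |leaves|=2  hit=P9

== RESULT ==
9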